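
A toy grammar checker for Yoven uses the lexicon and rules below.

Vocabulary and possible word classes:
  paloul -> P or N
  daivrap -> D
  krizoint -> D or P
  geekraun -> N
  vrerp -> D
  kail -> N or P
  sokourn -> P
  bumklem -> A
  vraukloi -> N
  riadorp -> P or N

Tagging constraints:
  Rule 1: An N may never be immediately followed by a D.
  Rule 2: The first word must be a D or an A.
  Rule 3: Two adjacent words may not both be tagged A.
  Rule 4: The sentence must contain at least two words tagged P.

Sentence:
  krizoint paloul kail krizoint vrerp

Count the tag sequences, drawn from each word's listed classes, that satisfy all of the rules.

Candidates per position — 1:krizoint {D,P}; 2:paloul {P,N}; 3:kail {N,P}; 4:krizoint {D,P}; 5:vrerp {D}.
There are 16 candidate sequences in total.
The sequences that satisfy every rule: D P N P D; D P P D D; D P P P D; D N P P D.
Count = 4.

4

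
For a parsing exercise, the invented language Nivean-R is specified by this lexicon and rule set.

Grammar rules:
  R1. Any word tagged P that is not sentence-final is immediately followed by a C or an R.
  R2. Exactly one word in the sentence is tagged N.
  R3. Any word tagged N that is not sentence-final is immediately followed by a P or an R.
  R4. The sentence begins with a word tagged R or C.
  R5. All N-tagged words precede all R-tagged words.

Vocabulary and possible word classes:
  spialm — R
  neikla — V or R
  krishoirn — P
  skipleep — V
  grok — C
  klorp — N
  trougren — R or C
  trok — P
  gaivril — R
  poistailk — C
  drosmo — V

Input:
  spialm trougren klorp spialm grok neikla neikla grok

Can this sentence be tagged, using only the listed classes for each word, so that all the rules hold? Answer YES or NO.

Candidates per position — 1:spialm {R}; 2:trougren {R,C}; 3:klorp {N}; 4:spialm {R}; 5:grok {C}; 6:neikla {V,R}; 7:neikla {V,R}; 8:grok {C}.
Rule 5 cannot be satisfied by any choice of tags from the lexicon.
So there is no consistent tagging.

NO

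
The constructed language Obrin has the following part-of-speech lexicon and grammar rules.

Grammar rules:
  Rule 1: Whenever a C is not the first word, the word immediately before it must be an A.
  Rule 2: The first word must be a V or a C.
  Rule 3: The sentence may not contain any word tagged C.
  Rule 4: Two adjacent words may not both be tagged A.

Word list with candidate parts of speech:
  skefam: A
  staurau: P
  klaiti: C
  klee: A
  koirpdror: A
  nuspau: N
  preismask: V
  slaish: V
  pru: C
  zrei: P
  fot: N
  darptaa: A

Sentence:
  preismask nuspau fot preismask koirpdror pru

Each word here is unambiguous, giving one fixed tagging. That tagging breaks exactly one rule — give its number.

3

Fixed tagging: V N N V A C.
Rule check: R1 holds, R2 holds, R3 violated, R4 holds.
Only rule 3 fails.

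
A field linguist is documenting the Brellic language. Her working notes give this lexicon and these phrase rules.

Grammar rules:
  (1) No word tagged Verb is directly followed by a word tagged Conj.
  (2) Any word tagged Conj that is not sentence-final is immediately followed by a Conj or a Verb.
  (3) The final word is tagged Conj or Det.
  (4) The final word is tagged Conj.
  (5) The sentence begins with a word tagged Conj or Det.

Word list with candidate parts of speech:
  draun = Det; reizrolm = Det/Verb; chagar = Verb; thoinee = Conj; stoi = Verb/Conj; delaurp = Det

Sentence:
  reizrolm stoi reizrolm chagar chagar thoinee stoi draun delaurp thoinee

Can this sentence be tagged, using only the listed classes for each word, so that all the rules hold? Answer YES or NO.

Candidates per position — 1:reizrolm {Det,Verb}; 2:stoi {Verb,Conj}; 3:reizrolm {Det,Verb}; 4:chagar {Verb}; 5:chagar {Verb}; 6:thoinee {Conj}; 7:stoi {Verb,Conj}; 8:draun {Det}; 9:delaurp {Det}; 10:thoinee {Conj}.
Rule 1 cannot be satisfied by any choice of tags from the lexicon.
So there is no consistent tagging.

NO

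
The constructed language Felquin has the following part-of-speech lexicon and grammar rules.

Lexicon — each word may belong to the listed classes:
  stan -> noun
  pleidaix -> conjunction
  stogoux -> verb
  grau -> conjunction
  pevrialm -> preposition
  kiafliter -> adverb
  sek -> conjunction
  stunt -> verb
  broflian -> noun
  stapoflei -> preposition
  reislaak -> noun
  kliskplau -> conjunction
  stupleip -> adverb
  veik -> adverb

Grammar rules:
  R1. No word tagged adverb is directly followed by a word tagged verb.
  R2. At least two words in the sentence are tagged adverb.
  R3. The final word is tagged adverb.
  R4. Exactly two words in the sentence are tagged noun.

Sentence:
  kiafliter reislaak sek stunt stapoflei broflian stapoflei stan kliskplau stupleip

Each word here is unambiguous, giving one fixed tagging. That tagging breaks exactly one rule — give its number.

4

Fixed tagging: adverb noun conjunction verb preposition noun preposition noun conjunction adverb.
Checking each rule: R1 ok, R2 ok, R3 ok, R4 fails.
Only rule 4 fails.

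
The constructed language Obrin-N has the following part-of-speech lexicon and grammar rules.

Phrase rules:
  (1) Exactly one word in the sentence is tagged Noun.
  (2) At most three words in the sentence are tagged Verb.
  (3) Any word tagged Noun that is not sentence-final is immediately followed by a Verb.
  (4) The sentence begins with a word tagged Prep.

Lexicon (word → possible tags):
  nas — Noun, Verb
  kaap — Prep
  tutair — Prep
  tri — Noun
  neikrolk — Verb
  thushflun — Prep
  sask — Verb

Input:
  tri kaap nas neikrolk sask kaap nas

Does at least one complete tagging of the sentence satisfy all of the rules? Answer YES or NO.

Candidates per position — 1:tri {Noun}; 2:kaap {Prep}; 3:nas {Noun,Verb}; 4:neikrolk {Verb}; 5:sask {Verb}; 6:kaap {Prep}; 7:nas {Noun,Verb}.
Rule 3 cannot be satisfied by any choice of tags from the lexicon.
So there is no consistent tagging.

NO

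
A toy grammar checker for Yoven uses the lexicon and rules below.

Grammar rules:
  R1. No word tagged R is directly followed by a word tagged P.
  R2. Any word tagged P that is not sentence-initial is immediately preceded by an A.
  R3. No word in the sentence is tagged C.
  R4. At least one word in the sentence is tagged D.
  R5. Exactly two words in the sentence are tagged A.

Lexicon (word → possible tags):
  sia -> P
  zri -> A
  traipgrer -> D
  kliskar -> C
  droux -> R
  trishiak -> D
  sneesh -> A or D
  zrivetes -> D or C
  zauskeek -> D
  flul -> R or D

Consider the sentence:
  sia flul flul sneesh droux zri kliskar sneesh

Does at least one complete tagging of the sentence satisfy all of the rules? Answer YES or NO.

Candidates per position — 1:sia {P}; 2:flul {R,D}; 3:flul {R,D}; 4:sneesh {A,D}; 5:droux {R}; 6:zri {A}; 7:kliskar {C}; 8:sneesh {A,D}.
Rule 3 cannot be satisfied by any choice of tags from the lexicon.
So there is no consistent tagging.

NO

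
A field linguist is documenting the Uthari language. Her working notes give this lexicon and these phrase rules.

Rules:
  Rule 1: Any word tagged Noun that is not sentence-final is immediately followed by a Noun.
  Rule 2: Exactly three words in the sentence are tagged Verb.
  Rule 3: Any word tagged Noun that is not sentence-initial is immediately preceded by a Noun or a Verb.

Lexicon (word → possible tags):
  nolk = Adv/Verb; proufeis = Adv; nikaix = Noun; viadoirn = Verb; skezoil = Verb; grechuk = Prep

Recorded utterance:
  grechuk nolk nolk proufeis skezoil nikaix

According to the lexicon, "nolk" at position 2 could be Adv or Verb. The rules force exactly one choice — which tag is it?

Verb

Candidates per position — 1:grechuk {Prep}; 2:nolk {Adv,Verb}; 3:nolk {Adv,Verb}; 4:proufeis {Adv}; 5:skezoil {Verb}; 6:nikaix {Noun}.
At position 2, choosing Adv makes rule 2 impossible to satisfy; hence Verb.
At position 3, choosing Adv makes rule 2 impossible to satisfy; hence Verb.
The only consistent sequence is: Prep Verb Verb Adv Verb Noun.
Check: rule 1 ✓; rule 2 ✓; rule 3 ✓.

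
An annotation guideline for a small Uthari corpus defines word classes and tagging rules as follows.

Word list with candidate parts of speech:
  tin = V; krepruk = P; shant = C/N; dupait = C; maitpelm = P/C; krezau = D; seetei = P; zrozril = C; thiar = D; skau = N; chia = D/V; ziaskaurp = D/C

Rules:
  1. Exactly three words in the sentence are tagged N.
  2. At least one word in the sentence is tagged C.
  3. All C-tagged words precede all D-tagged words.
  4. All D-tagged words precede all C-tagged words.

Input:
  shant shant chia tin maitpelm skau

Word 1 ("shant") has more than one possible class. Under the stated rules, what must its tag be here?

Candidates per position — 1:shant {C,N}; 2:shant {C,N}; 3:chia {D,V}; 4:tin {V}; 5:maitpelm {P,C}; 6:skau {N}.
At position 1, choosing C makes rule 1 impossible to satisfy; hence N.
At position 2, choosing C makes rule 1 impossible to satisfy; hence N.
At position 5, choosing P makes rule 2 impossible to satisfy; hence C.
At position 3, choosing D makes rule 3 impossible to satisfy; hence V.
The unique satisfying tagging is: N N V V C N.
Rule-by-rule: rule 1 holds; rule 2 holds; rule 3 holds; rule 4 holds.

N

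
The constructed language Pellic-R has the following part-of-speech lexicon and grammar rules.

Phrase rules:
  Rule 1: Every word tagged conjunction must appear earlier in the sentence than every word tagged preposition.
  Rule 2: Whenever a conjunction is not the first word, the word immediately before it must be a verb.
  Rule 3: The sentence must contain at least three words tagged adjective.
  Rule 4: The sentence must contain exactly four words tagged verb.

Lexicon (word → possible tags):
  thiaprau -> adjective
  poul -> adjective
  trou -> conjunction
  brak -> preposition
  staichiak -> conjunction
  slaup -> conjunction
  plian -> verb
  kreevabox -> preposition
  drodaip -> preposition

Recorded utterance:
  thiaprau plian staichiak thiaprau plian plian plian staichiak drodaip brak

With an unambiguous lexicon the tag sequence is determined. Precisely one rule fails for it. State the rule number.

Fixed tagging: adjective verb conjunction adjective verb verb verb conjunction preposition preposition.
Rule check: R1 ✓, R2 ✓, R3 ✗, R4 ✓.
Only rule 3 fails.

3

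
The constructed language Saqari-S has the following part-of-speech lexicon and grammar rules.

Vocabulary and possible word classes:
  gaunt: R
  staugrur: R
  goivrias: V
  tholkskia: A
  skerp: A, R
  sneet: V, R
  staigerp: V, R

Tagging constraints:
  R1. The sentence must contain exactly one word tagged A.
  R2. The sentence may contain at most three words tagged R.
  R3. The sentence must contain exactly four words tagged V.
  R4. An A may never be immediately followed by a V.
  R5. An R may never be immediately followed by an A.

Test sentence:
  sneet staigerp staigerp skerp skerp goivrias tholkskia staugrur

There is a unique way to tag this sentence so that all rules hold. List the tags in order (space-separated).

V V V R R V A R

Candidates per position — 1:sneet {V,R}; 2:staigerp {V,R}; 3:staigerp {V,R}; 4:skerp {A,R}; 5:skerp {A,R}; 6:goivrias {V}; 7:tholkskia {A}; 8:staugrur {R}.
At position 1, choosing R makes rule 3 impossible to satisfy; hence V.
At position 2, choosing R makes rule 3 impossible to satisfy; hence V.
At position 3, choosing R makes rule 3 impossible to satisfy; hence V.
At position 4, choosing A makes rule 1 impossible to satisfy; hence R.
At position 5, choosing A makes rule 1 impossible to satisfy; hence R.
That leaves exactly one tagging: V V V R R V A R.
Checking: rule 1 holds; rule 2 holds; rule 3 holds; rule 4 holds; rule 5 holds.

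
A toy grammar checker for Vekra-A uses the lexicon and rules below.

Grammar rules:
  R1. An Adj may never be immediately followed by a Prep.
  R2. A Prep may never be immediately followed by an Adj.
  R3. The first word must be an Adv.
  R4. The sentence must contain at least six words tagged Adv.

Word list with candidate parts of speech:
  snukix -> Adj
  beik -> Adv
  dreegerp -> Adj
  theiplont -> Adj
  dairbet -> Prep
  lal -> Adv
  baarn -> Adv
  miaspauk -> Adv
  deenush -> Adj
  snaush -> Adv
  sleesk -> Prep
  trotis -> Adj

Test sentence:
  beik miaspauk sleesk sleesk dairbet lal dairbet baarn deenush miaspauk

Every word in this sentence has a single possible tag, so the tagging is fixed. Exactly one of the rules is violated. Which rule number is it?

Fixed tagging: Adv Adv Prep Prep Prep Adv Prep Adv Adj Adv.
Checking each rule: R1 ✓, R2 ✓, R3 ✓, R4 ✗.
Only rule 4 fails.

4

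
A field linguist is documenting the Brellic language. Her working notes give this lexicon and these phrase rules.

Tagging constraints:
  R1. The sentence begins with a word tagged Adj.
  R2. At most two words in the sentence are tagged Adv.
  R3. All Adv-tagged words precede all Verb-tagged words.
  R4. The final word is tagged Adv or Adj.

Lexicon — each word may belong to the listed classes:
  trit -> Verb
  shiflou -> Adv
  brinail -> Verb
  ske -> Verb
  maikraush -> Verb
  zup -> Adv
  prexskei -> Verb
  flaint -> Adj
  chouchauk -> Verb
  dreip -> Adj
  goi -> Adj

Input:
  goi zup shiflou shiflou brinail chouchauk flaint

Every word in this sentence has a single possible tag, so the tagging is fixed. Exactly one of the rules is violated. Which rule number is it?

2

Fixed tagging: Adj Adv Adv Adv Verb Verb Adj.
Checking each rule: R1 ok, R2 fails, R3 ok, R4 ok.
Only rule 2 fails.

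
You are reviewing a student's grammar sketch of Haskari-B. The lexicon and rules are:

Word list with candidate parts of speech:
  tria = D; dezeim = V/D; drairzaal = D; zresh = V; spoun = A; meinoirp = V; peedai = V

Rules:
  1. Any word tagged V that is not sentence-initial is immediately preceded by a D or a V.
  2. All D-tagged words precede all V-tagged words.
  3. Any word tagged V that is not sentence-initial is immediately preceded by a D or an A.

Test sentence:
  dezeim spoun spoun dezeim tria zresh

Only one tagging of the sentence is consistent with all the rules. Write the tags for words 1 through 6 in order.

Candidates per position — 1:dezeim {V,D}; 2:spoun {A}; 3:spoun {A}; 4:dezeim {V,D}; 5:tria {D}; 6:zresh {V}.
At position 1, choosing V makes rule 2 impossible to satisfy; hence D.
At position 4, choosing V makes rule 1 impossible to satisfy; hence D.
The unique satisfying tagging is: D A A D D V.
Checking: rule 1 holds; rule 2 holds; rule 3 holds.

D A A D D V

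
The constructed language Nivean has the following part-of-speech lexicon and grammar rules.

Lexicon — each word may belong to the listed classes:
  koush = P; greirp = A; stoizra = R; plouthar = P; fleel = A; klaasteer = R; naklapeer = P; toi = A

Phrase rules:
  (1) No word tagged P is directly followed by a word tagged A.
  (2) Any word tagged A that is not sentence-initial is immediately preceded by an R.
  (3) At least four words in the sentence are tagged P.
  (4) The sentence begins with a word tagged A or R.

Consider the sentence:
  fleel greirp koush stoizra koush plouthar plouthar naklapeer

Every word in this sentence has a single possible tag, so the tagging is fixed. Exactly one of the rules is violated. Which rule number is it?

2

Fixed tagging: A A P R P P P P.
Checking each rule: R1 ✓, R2 ✗, R3 ✓, R4 ✓.
Only rule 2 fails.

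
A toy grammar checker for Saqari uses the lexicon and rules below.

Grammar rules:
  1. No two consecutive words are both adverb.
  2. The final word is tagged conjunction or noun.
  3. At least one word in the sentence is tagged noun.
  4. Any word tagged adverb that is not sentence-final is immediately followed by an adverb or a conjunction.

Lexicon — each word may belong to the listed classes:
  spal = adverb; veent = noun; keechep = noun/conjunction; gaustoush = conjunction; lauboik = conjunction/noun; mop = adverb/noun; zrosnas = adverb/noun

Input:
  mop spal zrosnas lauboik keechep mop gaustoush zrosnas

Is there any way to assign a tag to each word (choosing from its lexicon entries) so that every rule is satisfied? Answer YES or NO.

NO

Candidates per position — 1:mop {adverb,noun}; 2:spal {adverb}; 3:zrosnas {adverb,noun}; 4:lauboik {conjunction,noun}; 5:keechep {noun,conjunction}; 6:mop {adverb,noun}; 7:gaustoush {conjunction}; 8:zrosnas {adverb,noun}.
Every candidate sequence violates at least one rule; no consistent tagging exists.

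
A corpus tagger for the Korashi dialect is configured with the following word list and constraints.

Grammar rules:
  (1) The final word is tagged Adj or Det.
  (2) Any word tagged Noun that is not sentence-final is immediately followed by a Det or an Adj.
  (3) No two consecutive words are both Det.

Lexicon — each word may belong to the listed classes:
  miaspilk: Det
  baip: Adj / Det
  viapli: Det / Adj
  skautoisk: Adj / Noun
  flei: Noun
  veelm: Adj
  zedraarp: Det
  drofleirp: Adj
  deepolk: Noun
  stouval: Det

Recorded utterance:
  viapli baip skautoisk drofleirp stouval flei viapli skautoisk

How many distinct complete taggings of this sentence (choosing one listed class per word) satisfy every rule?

Candidates per position — 1:viapli {Det,Adj}; 2:baip {Adj,Det}; 3:skautoisk {Adj,Noun}; 4:drofleirp {Adj}; 5:stouval {Det}; 6:flei {Noun}; 7:viapli {Det,Adj}; 8:skautoisk {Adj,Noun}.
There are 32 candidate sequences in total.
Checking each against the rules leaves 12 sequences.
Count = 12.

12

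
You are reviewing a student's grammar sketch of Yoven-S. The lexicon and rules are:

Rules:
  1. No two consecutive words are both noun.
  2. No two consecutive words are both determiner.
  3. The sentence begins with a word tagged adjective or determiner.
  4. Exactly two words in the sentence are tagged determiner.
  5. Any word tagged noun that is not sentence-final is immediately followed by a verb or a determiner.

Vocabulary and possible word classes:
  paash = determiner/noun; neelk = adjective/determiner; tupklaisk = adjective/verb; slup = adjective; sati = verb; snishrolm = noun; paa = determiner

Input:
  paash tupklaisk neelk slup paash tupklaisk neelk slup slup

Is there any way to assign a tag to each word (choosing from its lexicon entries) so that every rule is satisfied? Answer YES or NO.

YES

Candidates per position — 1:paash {determiner,noun}; 2:tupklaisk {adjective,verb}; 3:neelk {adjective,determiner}; 4:slup {adjective}; 5:paash {determiner,noun}; 6:tupklaisk {adjective,verb}; 7:neelk {adjective,determiner}; 8:slup {adjective}; 9:slup {adjective}.
One satisfying assignment: determiner verb adjective adjective determiner verb adjective adjective adjective.
Check: rule 1 ✓; rule 2 ✓; rule 3 ✓; rule 4 ✓; rule 5 ✓.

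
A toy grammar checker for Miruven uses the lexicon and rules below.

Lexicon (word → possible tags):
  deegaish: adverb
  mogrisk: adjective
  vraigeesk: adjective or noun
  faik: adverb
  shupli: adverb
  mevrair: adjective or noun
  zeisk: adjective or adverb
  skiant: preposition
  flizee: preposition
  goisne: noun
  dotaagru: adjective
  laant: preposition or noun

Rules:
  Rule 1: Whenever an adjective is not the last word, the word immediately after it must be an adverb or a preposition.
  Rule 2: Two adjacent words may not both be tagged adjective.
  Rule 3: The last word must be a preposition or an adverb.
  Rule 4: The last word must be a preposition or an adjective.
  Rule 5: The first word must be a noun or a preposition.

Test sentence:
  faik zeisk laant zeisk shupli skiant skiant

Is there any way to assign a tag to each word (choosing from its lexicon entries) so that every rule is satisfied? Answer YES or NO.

NO

Candidates per position — 1:faik {adverb}; 2:zeisk {adjective,adverb}; 3:laant {preposition,noun}; 4:zeisk {adjective,adverb}; 5:shupli {adverb}; 6:skiant {preposition}; 7:skiant {preposition}.
Rule 5 cannot be satisfied by any choice of tags from the lexicon.
So there is no consistent tagging.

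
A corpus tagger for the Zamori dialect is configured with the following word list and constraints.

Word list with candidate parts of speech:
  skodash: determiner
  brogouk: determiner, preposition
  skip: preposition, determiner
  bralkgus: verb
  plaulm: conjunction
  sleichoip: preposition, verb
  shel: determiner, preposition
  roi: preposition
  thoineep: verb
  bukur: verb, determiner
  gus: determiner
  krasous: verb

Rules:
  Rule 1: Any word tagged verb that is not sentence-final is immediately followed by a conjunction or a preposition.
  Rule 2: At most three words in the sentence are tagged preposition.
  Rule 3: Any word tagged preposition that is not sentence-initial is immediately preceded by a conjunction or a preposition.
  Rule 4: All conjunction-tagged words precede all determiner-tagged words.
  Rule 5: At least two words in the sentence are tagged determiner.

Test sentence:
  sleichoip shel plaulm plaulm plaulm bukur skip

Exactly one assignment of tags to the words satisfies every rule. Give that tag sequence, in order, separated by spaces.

Candidates per position — 1:sleichoip {preposition,verb}; 2:shel {determiner,preposition}; 3:plaulm {conjunction}; 4:plaulm {conjunction}; 5:plaulm {conjunction}; 6:bukur {verb,determiner}; 7:skip {preposition,determiner}.
Word 2 cannot be determiner — rule 4 would then fail for every completion. It is preposition.
Word 6 cannot be verb — rule 5 would then fail for every completion. It is determiner.
Word 7 cannot be preposition — rule 3 would then fail for every completion. It is determiner.
Word 1 cannot be verb — rule 3 would then fail for every completion. It is preposition.
That leaves exactly one tagging: preposition preposition conjunction conjunction conjunction determiner determiner.
Checking: rule 1 satisfied; rule 2 satisfied; rule 3 satisfied; rule 4 satisfied; rule 5 satisfied.

preposition preposition conjunction conjunction conjunction determiner determiner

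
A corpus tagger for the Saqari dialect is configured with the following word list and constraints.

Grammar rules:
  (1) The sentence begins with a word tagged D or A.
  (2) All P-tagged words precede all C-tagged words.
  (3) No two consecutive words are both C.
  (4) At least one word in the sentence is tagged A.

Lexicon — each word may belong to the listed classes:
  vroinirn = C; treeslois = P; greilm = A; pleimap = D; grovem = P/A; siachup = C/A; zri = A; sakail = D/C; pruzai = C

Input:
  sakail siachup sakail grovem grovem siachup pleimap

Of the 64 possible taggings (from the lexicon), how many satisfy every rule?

12

Candidates per position — 1:sakail {D,C}; 2:siachup {C,A}; 3:sakail {D,C}; 4:grovem {P,A}; 5:grovem {P,A}; 6:siachup {C,A}; 7:pleimap {D}.
There are 64 candidate sequences in total.
Checking each against the rules leaves 12 sequences.
Count = 12.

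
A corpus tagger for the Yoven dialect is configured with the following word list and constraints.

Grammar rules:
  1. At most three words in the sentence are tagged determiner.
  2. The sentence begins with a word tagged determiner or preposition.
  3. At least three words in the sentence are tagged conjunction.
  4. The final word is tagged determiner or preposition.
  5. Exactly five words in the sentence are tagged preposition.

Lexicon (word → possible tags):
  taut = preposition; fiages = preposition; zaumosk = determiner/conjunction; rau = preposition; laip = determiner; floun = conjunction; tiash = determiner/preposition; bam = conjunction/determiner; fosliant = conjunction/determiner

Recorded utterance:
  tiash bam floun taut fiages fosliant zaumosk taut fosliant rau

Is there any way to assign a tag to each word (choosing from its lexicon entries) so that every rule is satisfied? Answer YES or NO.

YES

Candidates per position — 1:tiash {determiner,preposition}; 2:bam {conjunction,determiner}; 3:floun {conjunction}; 4:taut {preposition}; 5:fiages {preposition}; 6:fosliant {conjunction,determiner}; 7:zaumosk {determiner,conjunction}; 8:taut {preposition}; 9:fosliant {conjunction,determiner}; 10:rau {preposition}.
One satisfying assignment: preposition conjunction conjunction preposition preposition determiner conjunction preposition determiner preposition.
Checking: rule 1 holds; rule 2 holds; rule 3 holds; rule 4 holds; rule 5 holds.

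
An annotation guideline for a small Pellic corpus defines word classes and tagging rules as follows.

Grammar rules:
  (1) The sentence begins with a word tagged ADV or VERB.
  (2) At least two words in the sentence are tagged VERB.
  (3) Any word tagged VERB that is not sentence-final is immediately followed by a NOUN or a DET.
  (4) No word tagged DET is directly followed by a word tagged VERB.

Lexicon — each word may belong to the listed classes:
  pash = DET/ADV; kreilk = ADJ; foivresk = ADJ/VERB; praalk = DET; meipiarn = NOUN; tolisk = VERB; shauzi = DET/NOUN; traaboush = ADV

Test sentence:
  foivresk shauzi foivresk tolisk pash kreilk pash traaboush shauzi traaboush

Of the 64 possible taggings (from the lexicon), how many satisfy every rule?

8

Candidates per position — 1:foivresk {ADJ,VERB}; 2:shauzi {DET,NOUN}; 3:foivresk {ADJ,VERB}; 4:tolisk {VERB}; 5:pash {DET,ADV}; 6:kreilk {ADJ}; 7:pash {DET,ADV}; 8:traaboush {ADV}; 9:shauzi {DET,NOUN}; 10:traaboush {ADV}.
There are 64 candidate sequences in total.
Checking each against the rules leaves 8 sequences.
Count = 8.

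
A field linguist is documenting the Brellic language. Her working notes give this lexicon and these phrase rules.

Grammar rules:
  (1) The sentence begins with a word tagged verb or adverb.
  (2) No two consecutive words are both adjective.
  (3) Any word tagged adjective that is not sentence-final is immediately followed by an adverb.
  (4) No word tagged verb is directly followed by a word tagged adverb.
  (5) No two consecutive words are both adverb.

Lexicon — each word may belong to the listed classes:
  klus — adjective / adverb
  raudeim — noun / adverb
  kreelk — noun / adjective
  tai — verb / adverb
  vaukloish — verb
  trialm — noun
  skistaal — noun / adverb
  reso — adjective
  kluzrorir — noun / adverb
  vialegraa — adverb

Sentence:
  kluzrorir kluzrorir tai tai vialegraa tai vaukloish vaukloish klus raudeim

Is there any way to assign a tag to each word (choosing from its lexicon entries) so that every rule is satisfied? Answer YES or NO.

Candidates per position — 1:kluzrorir {noun,adverb}; 2:kluzrorir {noun,adverb}; 3:tai {verb,adverb}; 4:tai {verb,adverb}; 5:vialegraa {adverb}; 6:tai {verb,adverb}; 7:vaukloish {verb}; 8:vaukloish {verb}; 9:klus {adjective,adverb}; 10:raudeim {noun,adverb}.
Every candidate sequence violates at least one rule; no consistent tagging exists.

NO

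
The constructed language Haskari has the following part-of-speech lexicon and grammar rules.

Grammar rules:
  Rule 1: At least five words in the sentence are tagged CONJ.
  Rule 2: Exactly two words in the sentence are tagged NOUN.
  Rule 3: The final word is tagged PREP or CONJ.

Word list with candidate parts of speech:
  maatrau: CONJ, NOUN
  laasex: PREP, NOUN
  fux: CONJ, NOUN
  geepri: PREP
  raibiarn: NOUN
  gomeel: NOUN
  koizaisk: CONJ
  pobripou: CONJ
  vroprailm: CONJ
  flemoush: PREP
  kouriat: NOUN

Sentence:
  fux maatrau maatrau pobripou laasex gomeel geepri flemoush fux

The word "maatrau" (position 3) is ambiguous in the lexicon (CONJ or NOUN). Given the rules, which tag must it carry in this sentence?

CONJ

Candidates per position — 1:fux {CONJ,NOUN}; 2:maatrau {CONJ,NOUN}; 3:maatrau {CONJ,NOUN}; 4:pobripou {CONJ}; 5:laasex {PREP,NOUN}; 6:gomeel {NOUN}; 7:geepri {PREP}; 8:flemoush {PREP}; 9:fux {CONJ,NOUN}.
Position 1: tagging it NOUN would leave rule 1 unsatisfiable, so it must be CONJ.
Position 2: tagging it NOUN would leave rule 1 unsatisfiable, so it must be CONJ.
Position 3: tagging it NOUN would leave rule 1 unsatisfiable, so it must be CONJ.
Position 9: tagging it NOUN would leave rule 1 unsatisfiable, so it must be CONJ.
Position 5: tagging it PREP would leave rule 2 unsatisfiable, so it must be NOUN.
The unique satisfying tagging is: CONJ CONJ CONJ CONJ NOUN NOUN PREP PREP CONJ.
Check: rule 1 holds; rule 2 holds; rule 3 holds.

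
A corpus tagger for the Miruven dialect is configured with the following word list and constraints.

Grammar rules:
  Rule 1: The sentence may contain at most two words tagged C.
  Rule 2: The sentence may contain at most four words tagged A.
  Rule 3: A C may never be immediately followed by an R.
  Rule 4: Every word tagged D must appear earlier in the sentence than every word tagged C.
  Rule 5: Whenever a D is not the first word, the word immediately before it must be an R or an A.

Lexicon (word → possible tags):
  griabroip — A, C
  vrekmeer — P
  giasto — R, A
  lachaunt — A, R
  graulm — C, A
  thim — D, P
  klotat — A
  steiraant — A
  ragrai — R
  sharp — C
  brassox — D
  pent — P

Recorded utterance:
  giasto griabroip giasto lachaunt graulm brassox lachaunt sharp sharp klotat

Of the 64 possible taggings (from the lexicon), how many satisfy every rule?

Candidates per position — 1:giasto {R,A}; 2:griabroip {A,C}; 3:giasto {R,A}; 4:lachaunt {A,R}; 5:graulm {C,A}; 6:brassox {D}; 7:lachaunt {A,R}; 8:sharp {C}; 9:sharp {C}; 10:klotat {A}.
There are 64 candidate sequences in total.
The sequences that satisfy every rule: R A R A A D R C C A; R A R R A D A C C A; R A R R A D R C C A; R A A R A D R C C A; A A R R A D R C C A.
Count = 5.

5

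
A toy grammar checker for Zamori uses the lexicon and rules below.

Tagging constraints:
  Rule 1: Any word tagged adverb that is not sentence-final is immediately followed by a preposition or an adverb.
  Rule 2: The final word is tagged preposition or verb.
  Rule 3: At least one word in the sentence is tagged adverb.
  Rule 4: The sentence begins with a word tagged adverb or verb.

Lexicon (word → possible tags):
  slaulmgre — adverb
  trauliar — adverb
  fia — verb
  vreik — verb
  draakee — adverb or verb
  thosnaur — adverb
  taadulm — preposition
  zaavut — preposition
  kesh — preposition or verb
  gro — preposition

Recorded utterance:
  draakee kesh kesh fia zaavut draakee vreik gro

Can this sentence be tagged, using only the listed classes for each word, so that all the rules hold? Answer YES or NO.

YES

Candidates per position — 1:draakee {adverb,verb}; 2:kesh {preposition,verb}; 3:kesh {preposition,verb}; 4:fia {verb}; 5:zaavut {preposition}; 6:draakee {adverb,verb}; 7:vreik {verb}; 8:gro {preposition}.
One satisfying assignment: adverb preposition verb verb preposition verb verb preposition.
Checking: rule 1 ok; rule 2 ok; rule 3 ok; rule 4 ok.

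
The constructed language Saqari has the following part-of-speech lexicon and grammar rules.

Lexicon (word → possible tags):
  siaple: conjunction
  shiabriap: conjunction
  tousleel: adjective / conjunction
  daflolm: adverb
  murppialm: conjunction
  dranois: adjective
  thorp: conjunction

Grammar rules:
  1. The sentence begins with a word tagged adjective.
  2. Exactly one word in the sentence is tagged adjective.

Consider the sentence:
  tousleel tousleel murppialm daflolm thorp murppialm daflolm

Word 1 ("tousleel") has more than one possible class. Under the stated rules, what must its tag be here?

adjective

Candidates per position — 1:tousleel {adjective,conjunction}; 2:tousleel {adjective,conjunction}; 3:murppialm {conjunction}; 4:daflolm {adverb}; 5:thorp {conjunction}; 6:murppialm {conjunction}; 7:daflolm {adverb}.
Position 1: conjunction is ruled out by rule 1; that leaves adjective.
Position 2: adjective is ruled out by rule 2; that leaves conjunction.
That leaves exactly one tagging: adjective conjunction conjunction adverb conjunction conjunction adverb.
Rule-by-rule: rule 1 ✓; rule 2 ✓.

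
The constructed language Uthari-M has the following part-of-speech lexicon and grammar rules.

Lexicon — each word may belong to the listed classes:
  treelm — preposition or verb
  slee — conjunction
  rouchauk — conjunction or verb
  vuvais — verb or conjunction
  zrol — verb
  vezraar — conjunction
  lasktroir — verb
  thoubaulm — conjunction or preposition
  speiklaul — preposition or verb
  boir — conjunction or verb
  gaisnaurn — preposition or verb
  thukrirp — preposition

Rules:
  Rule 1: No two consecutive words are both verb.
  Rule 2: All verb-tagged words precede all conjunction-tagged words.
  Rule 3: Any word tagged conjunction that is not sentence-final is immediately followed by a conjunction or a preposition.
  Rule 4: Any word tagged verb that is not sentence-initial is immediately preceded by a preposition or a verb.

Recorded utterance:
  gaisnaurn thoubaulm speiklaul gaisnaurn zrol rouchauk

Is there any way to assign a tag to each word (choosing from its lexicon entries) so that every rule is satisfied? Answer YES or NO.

YES

Candidates per position — 1:gaisnaurn {preposition,verb}; 2:thoubaulm {conjunction,preposition}; 3:speiklaul {preposition,verb}; 4:gaisnaurn {preposition,verb}; 5:zrol {verb}; 6:rouchauk {conjunction,verb}.
One satisfying assignment: verb preposition verb preposition verb conjunction.
Checking: rule 1 ✓; rule 2 ✓; rule 3 ✓; rule 4 ✓.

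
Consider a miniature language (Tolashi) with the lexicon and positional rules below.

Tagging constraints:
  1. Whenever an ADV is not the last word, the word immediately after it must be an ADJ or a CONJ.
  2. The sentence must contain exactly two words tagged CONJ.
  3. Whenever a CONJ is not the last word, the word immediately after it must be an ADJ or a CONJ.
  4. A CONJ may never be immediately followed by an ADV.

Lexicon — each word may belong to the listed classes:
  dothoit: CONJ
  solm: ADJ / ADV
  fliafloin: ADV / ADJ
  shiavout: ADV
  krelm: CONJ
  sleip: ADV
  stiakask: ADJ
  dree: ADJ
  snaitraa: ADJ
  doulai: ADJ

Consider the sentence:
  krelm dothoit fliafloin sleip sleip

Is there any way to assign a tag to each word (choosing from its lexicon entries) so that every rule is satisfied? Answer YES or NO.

NO

Candidates per position — 1:krelm {CONJ}; 2:dothoit {CONJ}; 3:fliafloin {ADV,ADJ}; 4:sleip {ADV}; 5:sleip {ADV}.
Rule 1 cannot be satisfied by any choice of tags from the lexicon.
So there is no consistent tagging.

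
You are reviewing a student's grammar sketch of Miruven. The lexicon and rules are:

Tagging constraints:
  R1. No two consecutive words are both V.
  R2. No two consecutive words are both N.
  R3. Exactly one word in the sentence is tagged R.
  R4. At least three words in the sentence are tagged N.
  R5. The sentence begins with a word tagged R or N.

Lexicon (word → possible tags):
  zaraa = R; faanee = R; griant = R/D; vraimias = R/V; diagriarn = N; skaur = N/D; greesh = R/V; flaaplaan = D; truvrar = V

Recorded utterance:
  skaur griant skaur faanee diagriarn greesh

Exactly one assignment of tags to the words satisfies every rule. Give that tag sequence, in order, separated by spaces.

Candidates per position — 1:skaur {N,D}; 2:griant {R,D}; 3:skaur {N,D}; 4:faanee {R}; 5:diagriarn {N}; 6:greesh {R,V}.
Position 1: tagging it D would leave rule 4 unsatisfiable, so it must be N.
Position 2: tagging it R would leave rule 3 unsatisfiable, so it must be D.
Position 3: tagging it D would leave rule 4 unsatisfiable, so it must be N.
Position 6: tagging it R would leave rule 3 unsatisfiable, so it must be V.
The only consistent sequence is: N D N R N V.
Verifying each rule — rule 1 ✓; rule 2 ✓; rule 3 ✓; rule 4 ✓; rule 5 ✓.

N D N R N V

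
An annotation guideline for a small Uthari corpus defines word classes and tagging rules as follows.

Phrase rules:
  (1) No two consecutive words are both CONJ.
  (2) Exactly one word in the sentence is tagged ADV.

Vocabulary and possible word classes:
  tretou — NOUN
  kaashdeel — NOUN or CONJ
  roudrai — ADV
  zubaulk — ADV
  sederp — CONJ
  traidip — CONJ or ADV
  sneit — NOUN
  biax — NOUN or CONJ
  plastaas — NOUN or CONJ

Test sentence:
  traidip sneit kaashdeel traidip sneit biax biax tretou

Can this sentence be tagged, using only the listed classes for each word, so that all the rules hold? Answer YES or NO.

YES

Candidates per position — 1:traidip {CONJ,ADV}; 2:sneit {NOUN}; 3:kaashdeel {NOUN,CONJ}; 4:traidip {CONJ,ADV}; 5:sneit {NOUN}; 6:biax {NOUN,CONJ}; 7:biax {NOUN,CONJ}; 8:tretou {NOUN}.
One satisfying assignment: CONJ NOUN NOUN ADV NOUN NOUN CONJ NOUN.
Verifying each rule — rule 1 satisfied; rule 2 satisfied.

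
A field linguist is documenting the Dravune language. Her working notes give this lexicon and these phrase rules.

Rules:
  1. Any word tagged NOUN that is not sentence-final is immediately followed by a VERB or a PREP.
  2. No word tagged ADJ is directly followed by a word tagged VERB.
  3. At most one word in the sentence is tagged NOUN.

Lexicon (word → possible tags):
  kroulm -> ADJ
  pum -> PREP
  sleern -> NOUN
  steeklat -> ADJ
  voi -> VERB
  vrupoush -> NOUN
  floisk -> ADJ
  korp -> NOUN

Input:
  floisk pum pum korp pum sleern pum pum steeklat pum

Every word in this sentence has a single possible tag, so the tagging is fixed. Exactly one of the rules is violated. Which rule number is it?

3

Fixed tagging: ADJ PREP PREP NOUN PREP NOUN PREP PREP ADJ PREP.
Rule check: R1 ✓, R2 ✓, R3 ✗.
Only rule 3 fails.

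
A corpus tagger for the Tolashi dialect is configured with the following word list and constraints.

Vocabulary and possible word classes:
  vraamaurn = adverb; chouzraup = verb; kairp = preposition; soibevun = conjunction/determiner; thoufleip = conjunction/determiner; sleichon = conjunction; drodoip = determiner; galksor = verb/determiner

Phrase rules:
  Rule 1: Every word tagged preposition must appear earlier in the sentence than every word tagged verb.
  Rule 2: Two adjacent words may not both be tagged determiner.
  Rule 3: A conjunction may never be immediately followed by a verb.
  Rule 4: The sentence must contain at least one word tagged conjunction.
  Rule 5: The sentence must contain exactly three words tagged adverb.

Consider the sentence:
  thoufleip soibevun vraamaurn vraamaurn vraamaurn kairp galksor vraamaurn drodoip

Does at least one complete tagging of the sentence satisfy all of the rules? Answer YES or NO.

NO

Candidates per position — 1:thoufleip {conjunction,determiner}; 2:soibevun {conjunction,determiner}; 3:vraamaurn {adverb}; 4:vraamaurn {adverb}; 5:vraamaurn {adverb}; 6:kairp {preposition}; 7:galksor {verb,determiner}; 8:vraamaurn {adverb}; 9:drodoip {determiner}.
Rule 5 cannot be satisfied by any choice of tags from the lexicon.
So there is no consistent tagging.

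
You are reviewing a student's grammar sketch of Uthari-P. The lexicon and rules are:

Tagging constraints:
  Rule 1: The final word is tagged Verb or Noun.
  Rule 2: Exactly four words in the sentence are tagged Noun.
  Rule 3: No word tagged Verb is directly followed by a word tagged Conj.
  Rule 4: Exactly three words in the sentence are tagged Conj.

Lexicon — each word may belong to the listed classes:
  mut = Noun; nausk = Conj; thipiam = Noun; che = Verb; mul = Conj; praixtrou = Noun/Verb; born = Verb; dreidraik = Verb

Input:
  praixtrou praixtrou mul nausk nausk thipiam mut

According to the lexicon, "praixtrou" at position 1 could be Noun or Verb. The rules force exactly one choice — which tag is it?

Candidates per position — 1:praixtrou {Noun,Verb}; 2:praixtrou {Noun,Verb}; 3:mul {Conj}; 4:nausk {Conj}; 5:nausk {Conj}; 6:thipiam {Noun}; 7:mut {Noun}.
If word 1 were Verb, no tagging could satisfy rule 2; so word 1 is Noun.
If word 2 were Verb, no tagging could satisfy rule 2; so word 2 is Noun.
So the tagging must be: Noun Noun Conj Conj Conj Noun Noun.
Verifying each rule — rule 1 ok; rule 2 ok; rule 3 ok; rule 4 ok.

Noun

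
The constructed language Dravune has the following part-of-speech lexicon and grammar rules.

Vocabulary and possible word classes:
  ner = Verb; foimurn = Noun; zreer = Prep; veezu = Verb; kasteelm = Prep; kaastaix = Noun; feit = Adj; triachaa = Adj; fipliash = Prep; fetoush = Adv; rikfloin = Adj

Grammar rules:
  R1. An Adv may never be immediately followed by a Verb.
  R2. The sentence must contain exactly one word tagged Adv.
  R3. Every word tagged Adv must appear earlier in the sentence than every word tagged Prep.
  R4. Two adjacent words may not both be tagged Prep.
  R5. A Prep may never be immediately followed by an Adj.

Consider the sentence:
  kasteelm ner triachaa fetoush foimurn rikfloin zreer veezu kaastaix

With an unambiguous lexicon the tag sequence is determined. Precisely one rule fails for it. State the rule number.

Fixed tagging: Prep Verb Adj Adv Noun Adj Prep Verb Noun.
Rule check: R1 ok, R2 ok, R3 fails, R4 ok, R5 ok.
Only rule 3 fails.

3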